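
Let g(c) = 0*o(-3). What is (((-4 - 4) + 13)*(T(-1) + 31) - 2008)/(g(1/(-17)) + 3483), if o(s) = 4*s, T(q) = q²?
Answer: -616/1161 ≈ -0.53058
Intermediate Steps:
g(c) = 0 (g(c) = 0*(4*(-3)) = 0*(-12) = 0)
(((-4 - 4) + 13)*(T(-1) + 31) - 2008)/(g(1/(-17)) + 3483) = (((-4 - 4) + 13)*((-1)² + 31) - 2008)/(0 + 3483) = ((-8 + 13)*(1 + 31) - 2008)/3483 = (5*32 - 2008)*(1/3483) = (160 - 2008)*(1/3483) = -1848*1/3483 = -616/1161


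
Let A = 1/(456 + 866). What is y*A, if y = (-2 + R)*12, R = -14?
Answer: -96/661 ≈ -0.14523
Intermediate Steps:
y = -192 (y = (-2 - 14)*12 = -16*12 = -192)
A = 1/1322 ≈ 0.00075643
y*A = -192*1/1322 = -96/661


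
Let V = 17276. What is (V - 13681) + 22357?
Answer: 25952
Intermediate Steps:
(V - 13681) + 22357 = (17276 - 13681) + 22357 = 3595 + 22357 = 25952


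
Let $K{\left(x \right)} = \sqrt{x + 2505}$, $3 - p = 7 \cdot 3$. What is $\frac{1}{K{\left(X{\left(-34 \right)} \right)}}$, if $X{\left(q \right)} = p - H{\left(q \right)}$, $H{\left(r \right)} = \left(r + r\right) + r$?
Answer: $\frac{\sqrt{2589}}{2589} \approx 0.019653$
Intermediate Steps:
$H{\left(r \right)} = 3 r$ ($H{\left(r \right)} = 2 r + r = 3 r$)
$p = -18$ ($p = 3 - 7 \cdot 3 = 3 - 21 = -18$)
$X{\left(q \right)} = -18 - 3 q$
$K{\left(x \right)} = \sqrt{2505 + x}$
$\frac{1}{K{\left(X{\left(-34 \right)} \right)}} = \frac{1}{\sqrt{2505 - -84}} = \frac{1}{\sqrt{2505 + \left(-18 + 102\right)}} = \frac{1}{\sqrt{2505 + 84}} = \frac{1}{\sqrt{2589}} = \frac{\sqrt{2589}}{2589}$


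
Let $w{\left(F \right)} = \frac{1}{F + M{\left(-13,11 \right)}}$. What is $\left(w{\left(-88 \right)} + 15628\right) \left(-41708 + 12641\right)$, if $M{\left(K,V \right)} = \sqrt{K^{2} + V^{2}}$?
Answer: $- \frac{1693022297304}{3727} + \frac{29067 \sqrt{290}}{7454} \approx -4.5426 \cdot 10^{8}$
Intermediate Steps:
$w{\left(F \right)} = \frac{1}{F + \sqrt{290}}$ ($w{\left(F \right)} = \frac{1}{F + \sqrt{\left(-13\right)^{2} + 11^{2}}} = \frac{1}{F + \sqrt{169 + 121}} = \frac{1}{F + \sqrt{290}}$)
$\left(w{\left(-88 \right)} + 15628\right) \left(-41708 + 12641\right) = \left(\frac{1}{-88 + \sqrt{290}} + 15628\right) \left(-41708 + 12641\right) = \left(15628 + \frac{1}{-88 + \sqrt{290}}\right) \left(-29067\right) = -454259076 - \frac{29067}{-88 + \sqrt{290}}$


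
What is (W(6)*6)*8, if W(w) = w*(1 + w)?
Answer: 2016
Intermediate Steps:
(W(6)*6)*8 = ((6*(1 + 6))*6)*8 = ((6*7)*6)*8 = (42*6)*8 = 252*8 = 2016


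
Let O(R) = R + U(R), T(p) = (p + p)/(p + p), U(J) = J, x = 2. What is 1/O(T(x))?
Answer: ½ ≈ 0.50000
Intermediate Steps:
T(p) = 1 (T(p) = (2*p)/((2*p)) = (2*p)*(1/(2*p)) = 1)
O(R) = 2*R (O(R) = R + R = 2*R)
1/O(T(x)) = 1/(2*1) = 1/2 = ½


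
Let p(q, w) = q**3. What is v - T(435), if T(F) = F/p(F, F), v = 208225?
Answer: 39401375624/189225 ≈ 2.0823e+5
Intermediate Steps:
T(F) = F**(-2) (T(F) = F/(F**3) = F/F**3 = F**(-2))
v - T(435) = 208225 - 1/435**2 = 208225 - 1*1/189225 = 208225 - 1/189225 = 39401375624/189225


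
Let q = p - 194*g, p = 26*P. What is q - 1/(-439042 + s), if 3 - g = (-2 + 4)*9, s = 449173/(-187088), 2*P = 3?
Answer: 242230679911769/82139938869 ≈ 2949.0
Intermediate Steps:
P = 3/2 (P = (½)*3 = 3/2 ≈ 1.5000)
s = -449173/187088 (s = 449173*(-1/187088) = -449173/187088 ≈ -2.4009)
p = 39 (p = 26*(3/2) = 39)
g = -15 (g = 3 - (-2 + 4)*9 = 3 - 2*9 = 3 - 1*18 = 3 - 18 = -15)
q = 2949 (q = 39 - 194*(-15) = 39 + 2910 = 2949)
q - 1/(-439042 + s) = 2949 - 1/(-439042 - 449173/187088) = 2949 - 1/(-82139938869/187088) = 2949 - 1*(-187088/82139938869) = 2949 + 187088/82139938869 = 242230679911769/82139938869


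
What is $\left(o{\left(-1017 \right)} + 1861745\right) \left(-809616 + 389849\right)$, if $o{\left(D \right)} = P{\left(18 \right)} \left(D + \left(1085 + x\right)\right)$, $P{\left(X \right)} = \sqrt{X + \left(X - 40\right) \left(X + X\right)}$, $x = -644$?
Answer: $-781499113415 + 725357376 i \sqrt{86} \approx -7.815 \cdot 10^{11} + 6.7267 \cdot 10^{9} i$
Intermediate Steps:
$P{\left(X \right)} = \sqrt{X + 2 X \left(-40 + X\right)}$ ($P{\left(X \right)} = \sqrt{X + \left(-40 + X\right) 2 X} = \sqrt{X + 2 X \left(-40 + X\right)}$)
$o{\left(D \right)} = 3 i \sqrt{86} \left(441 + D\right)$ ($o{\left(D \right)} = \sqrt{18 \left(-79 + 2 \cdot 18\right)} \left(D + \left(1085 - 644\right)\right) = \sqrt{18 \left(-79 + 36\right)} \left(D + 441\right) = \sqrt{18 \left(-43\right)} \left(441 + D\right) = \sqrt{-774} \left(441 + D\right) = 3 i \sqrt{86} \left(441 + D\right)$)
$\left(o{\left(-1017 \right)} + 1861745\right) \left(-809616 + 389849\right) = \left(3 i \sqrt{86} \left(441 - 1017\right) + 1861745\right) \left(-809616 + 389849\right) = \left(3 i \sqrt{86} \left(-576\right) + 1861745\right) \left(-419767\right) = \left(- 1728 i \sqrt{86} + 1861745\right) \left(-419767\right) = \left(1861745 - 1728 i \sqrt{86}\right) \left(-419767\right) = -781499113415 + 725357376 i \sqrt{86}$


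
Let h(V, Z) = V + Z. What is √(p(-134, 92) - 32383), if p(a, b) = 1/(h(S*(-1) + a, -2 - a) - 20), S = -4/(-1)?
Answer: 3*I*√2432326/26 ≈ 179.95*I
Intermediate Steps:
S = 4 (S = -4*(-1) = 4)
p(a, b) = -1/26 (p(a, b) = 1/(((4*(-1) + a) + (-2 - a)) - 20) = 1/(((-4 + a) + (-2 - a)) - 20) = 1/(-6 - 20) = 1/(-26) = -1/26)
√(p(-134, 92) - 32383) = √(-1/26 - 32383) = √(-841959/26) = 3*I*√2432326/26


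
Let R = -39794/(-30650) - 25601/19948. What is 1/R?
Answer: 305703100/4570031 ≈ 66.893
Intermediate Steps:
R = 4570031/305703100 (R = -39794*(-1/30650) - 25601*1/19948 = 19897/15325 - 25601/19948 = 4570031/305703100 ≈ 0.014949)
1/R = 1/(4570031/305703100) = 305703100/4570031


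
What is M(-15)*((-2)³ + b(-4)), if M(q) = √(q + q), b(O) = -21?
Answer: -29*I*√30 ≈ -158.84*I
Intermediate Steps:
M(q) = √2*√q (M(q) = √(2*q) = √2*√q)
M(-15)*((-2)³ + b(-4)) = (√2*√(-15))*((-2)³ - 21) = (√2*(I*√15))*(-8 - 21) = (I*√30)*(-29) = -29*I*√30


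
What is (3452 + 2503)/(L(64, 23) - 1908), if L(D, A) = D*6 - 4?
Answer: -5955/1528 ≈ -3.8973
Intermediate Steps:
L(D, A) = -4 + 6*D (L(D, A) = 6*D - 4 = -4 + 6*D)
(3452 + 2503)/(L(64, 23) - 1908) = (3452 + 2503)/((-4 + 6*64) - 1908) = 5955/((-4 + 384) - 1908) = 5955/(380 - 1908) = 5955/(-1528) = 5955*(-1/1528) = -5955/1528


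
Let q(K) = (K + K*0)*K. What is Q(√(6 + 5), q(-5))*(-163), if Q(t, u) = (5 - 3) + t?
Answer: -326 - 163*√11 ≈ -866.61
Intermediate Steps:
q(K) = K² (q(K) = (K + 0)*K = K*K = K²)
Q(t, u) = 2 + t
Q(√(6 + 5), q(-5))*(-163) = (2 + √(6 + 5))*(-163) = (2 + √11)*(-163) = -326 - 163*√11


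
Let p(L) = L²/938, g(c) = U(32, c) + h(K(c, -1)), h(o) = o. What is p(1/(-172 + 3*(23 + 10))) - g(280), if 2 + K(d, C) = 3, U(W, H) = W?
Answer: -164953865/4998602 ≈ -33.000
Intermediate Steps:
K(d, C) = 1 (K(d, C) = -2 + 3 = 1)
g(c) = 33 (g(c) = 32 + 1 = 33)
p(L) = L²/938 (p(L) = L²*(1/938) = L²/938)
p(1/(-172 + 3*(23 + 10))) - g(280) = (1/(-172 + 3*(23 + 10)))²/938 - 1*33 = (1/(-172 + 3*33))²/938 - 33 = (1/(-172 + 99))²/938 - 33 = (1/(-73))²/938 - 33 = (-1/73)²/938 - 33 = (1/938)*(1/5329) - 33 = 1/4998602 - 33 = -164953865/4998602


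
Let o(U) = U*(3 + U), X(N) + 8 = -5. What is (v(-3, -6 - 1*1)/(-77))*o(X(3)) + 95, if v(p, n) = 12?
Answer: 5755/77 ≈ 74.740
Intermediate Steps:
X(N) = -13 (X(N) = -8 - 5 = -13)
(v(-3, -6 - 1*1)/(-77))*o(X(3)) + 95 = (12/(-77))*(-13*(3 - 13)) + 95 = (12*(-1/77))*(-13*(-10)) + 95 = -12/77*130 + 95 = -1560/77 + 95 = 5755/77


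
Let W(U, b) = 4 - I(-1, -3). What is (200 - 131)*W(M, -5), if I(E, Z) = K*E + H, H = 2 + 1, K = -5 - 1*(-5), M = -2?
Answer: 69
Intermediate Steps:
K = 0 (K = -5 + 5 = 0)
H = 3
I(E, Z) = 3 (I(E, Z) = 0*E + 3 = 0 + 3 = 3)
W(U, b) = 1 (W(U, b) = 4 - 1*3 = 4 - 3 = 1)
(200 - 131)*W(M, -5) = (200 - 131)*1 = 69*1 = 69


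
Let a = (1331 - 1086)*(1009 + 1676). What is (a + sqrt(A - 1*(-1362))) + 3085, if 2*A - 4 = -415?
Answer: 660910 + 3*sqrt(514)/2 ≈ 6.6094e+5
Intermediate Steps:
A = -411/2 (A = 2 + (1/2)*(-415) = 2 - 415/2 = -411/2 ≈ -205.50)
a = 657825 (a = 245*2685 = 657825)
(a + sqrt(A - 1*(-1362))) + 3085 = (657825 + sqrt(-411/2 - 1*(-1362))) + 3085 = (657825 + sqrt(-411/2 + 1362)) + 3085 = (657825 + sqrt(2313/2)) + 3085 = (657825 + 3*sqrt(514)/2) + 3085 = 660910 + 3*sqrt(514)/2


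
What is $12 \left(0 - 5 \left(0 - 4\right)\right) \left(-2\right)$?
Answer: $-480$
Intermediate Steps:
$12 \left(0 - 5 \left(0 - 4\right)\right) \left(-2\right) = 12 \left(0 - -20\right) \left(-2\right) = 12 \left(0 + 20\right) \left(-2\right) = 12 \cdot 20 \left(-2\right) = 240 \left(-2\right) = -480$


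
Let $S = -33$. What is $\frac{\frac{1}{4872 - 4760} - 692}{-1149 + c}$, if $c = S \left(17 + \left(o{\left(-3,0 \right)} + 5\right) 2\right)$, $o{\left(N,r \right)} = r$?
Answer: $\frac{4559}{13440} \approx 0.33921$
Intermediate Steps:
$c = -891$ ($c = - 33 \left(17 + \left(0 + 5\right) 2\right) = - 33 \left(17 + 5 \cdot 2\right) = - 33 \left(17 + 10\right) = \left(-33\right) 27 = -891$)
$\frac{\frac{1}{4872 - 4760} - 692}{-1149 + c} = \frac{\frac{1}{4872 - 4760} - 692}{-1149 - 891} = \frac{\frac{1}{112} - 692}{-2040} = \left(\frac{1}{112} - 692\right) \left(- \frac{1}{2040}\right) = \left(- \frac{77503}{112}\right) \left(- \frac{1}{2040}\right) = \frac{4559}{13440}$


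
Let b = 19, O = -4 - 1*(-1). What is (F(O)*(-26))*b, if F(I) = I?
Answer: 1482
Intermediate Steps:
O = -3 (O = -4 + 1 = -3)
(F(O)*(-26))*b = -3*(-26)*19 = 78*19 = 1482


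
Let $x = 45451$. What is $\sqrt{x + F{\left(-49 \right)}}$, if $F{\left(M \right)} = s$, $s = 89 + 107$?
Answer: $\sqrt{45647} \approx 213.65$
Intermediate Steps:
$s = 196$
$F{\left(M \right)} = 196$
$\sqrt{x + F{\left(-49 \right)}} = \sqrt{45451 + 196} = \sqrt{45647}$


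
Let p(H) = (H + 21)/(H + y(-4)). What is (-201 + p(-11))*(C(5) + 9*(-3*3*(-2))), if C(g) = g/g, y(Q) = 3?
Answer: -131867/4 ≈ -32967.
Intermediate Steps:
C(g) = 1
p(H) = (21 + H)/(3 + H) (p(H) = (H + 21)/(H + 3) = (21 + H)/(3 + H))
(-201 + p(-11))*(C(5) + 9*(-3*3*(-2))) = (-201 + (21 - 11)/(3 - 11))*(1 + 9*(-3*3*(-2))) = (-201 + 10/(-8))*(1 + 9*(-9*(-2))) = (-201 - ⅛*10)*(1 + 9*18) = (-201 - 5/4)*(1 + 162) = -809/4*163 = -131867/4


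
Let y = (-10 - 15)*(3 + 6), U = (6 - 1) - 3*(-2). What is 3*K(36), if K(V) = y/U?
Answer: -675/11 ≈ -61.364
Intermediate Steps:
U = 11 (U = 5 + 6 = 11)
y = -225 (y = -25*9 = -225)
K(V) = -225/11
3*K(36) = 3*(-225/11) = -675/11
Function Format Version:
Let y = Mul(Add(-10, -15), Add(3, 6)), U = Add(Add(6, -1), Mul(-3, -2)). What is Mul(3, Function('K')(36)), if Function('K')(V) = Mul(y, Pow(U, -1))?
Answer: Rational(-675, 11) ≈ -61.364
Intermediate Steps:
U = 11 (U = Add(5, 6) = 11)
y = -225 (y = Mul(-25, 9) = -225)
Function('K')(V) = Rational(-225, 11) (Function('K')(V) = Mul(-225, Pow(11, -1)) = Mul(-225, Rational(1, 11)) = Rational(-225, 11))
Mul(3, Function('K')(36)) = Mul(3, Rational(-225, 11)) = Rational(-675, 11)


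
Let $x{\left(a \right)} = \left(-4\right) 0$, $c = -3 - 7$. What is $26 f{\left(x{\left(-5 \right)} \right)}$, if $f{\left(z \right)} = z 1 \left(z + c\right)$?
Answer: $0$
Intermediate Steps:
$c = -10$ ($c = -3 - 7 = -10$)
$x{\left(a \right)} = 0$
$f{\left(z \right)} = z \left(-10 + z\right)$ ($f{\left(z \right)} = z 1 \left(z - 10\right) = z \left(-10 + z\right)$)
$26 f{\left(x{\left(-5 \right)} \right)} = 26 \cdot 0 \left(-10 + 0\right) = 26 \cdot 0 \left(-10\right) = 26 \cdot 0 = 0$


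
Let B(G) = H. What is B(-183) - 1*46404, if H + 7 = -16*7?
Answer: -46523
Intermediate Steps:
H = -119 (H = -7 - 16*7 = -7 - 112 = -119)
B(G) = -119
B(-183) - 1*46404 = -119 - 1*46404 = -119 - 46404 = -46523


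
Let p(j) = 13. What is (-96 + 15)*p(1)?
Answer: -1053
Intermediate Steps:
(-96 + 15)*p(1) = (-96 + 15)*13 = -81*13 = -1053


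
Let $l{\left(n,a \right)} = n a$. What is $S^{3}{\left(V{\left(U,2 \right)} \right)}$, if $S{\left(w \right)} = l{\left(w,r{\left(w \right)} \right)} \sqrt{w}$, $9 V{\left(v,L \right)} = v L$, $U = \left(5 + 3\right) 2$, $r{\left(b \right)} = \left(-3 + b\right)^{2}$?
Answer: $\frac{65536000000 \sqrt{2}}{10460353203} \approx 8.8603$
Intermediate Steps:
$l{\left(n,a \right)} = a n$
$U = 16$ ($U = 8 \cdot 2 = 16$)
$V{\left(v,L \right)} = \frac{L v}{9}$ ($V{\left(v,L \right)} = \frac{v L}{9} = \frac{L v}{9}$)
$S{\left(w \right)} = w^{\frac{3}{2}} \left(-3 + w\right)^{2}$ ($S{\left(w \right)} = \left(-3 + w\right)^{2} w \sqrt{w} = w \left(-3 + w\right)^{2} \sqrt{w} = w^{\frac{3}{2}} \left(-3 + w\right)^{2}$)
$S^{3}{\left(V{\left(U,2 \right)} \right)} = \left(\left(\frac{1}{9} \cdot 2 \cdot 16\right)^{\frac{3}{2}} \left(-3 + \frac{1}{9} \cdot 2 \cdot 16\right)^{2}\right)^{3} = \left(\left(\frac{32}{9}\right)^{\frac{3}{2}} \left(-3 + \frac{32}{9}\right)^{2}\right)^{3} = \left(\frac{128 \sqrt{2}}{27} \left(\frac{5}{9}\right)^{2}\right)^{3} = \left(\frac{128 \sqrt{2}}{27} \cdot \frac{25}{81}\right)^{3} = \left(\frac{3200 \sqrt{2}}{2187}\right)^{3} = \frac{65536000000 \sqrt{2}}{10460353203}$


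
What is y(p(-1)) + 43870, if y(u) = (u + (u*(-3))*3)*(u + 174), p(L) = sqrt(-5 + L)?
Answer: 43918 - 1392*I*sqrt(6) ≈ 43918.0 - 3409.7*I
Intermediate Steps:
y(u) = -8*u*(174 + u) (y(u) = (u - 3*u*3)*(174 + u) = (u - 9*u)*(174 + u) = (-8*u)*(174 + u) = -8*u*(174 + u))
y(p(-1)) + 43870 = -8*sqrt(-5 - 1)*(174 + sqrt(-5 - 1)) + 43870 = -8*sqrt(-6)*(174 + sqrt(-6)) + 43870 = -8*I*sqrt(6)*(174 + I*sqrt(6)) + 43870 = 43870 - 8*I*sqrt(6)*(174 + I*sqrt(6))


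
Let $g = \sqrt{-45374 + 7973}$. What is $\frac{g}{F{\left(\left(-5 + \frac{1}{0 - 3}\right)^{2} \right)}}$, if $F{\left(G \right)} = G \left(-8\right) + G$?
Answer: $- \frac{9 i \sqrt{37401}}{1792} \approx - 0.97128 i$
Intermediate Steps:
$g = i \sqrt{37401}$ ($g = \sqrt{-37401} = i \sqrt{37401} \approx 193.39 i$)
$F{\left(G \right)} = - 7 G$ ($F{\left(G \right)} = - 8 G + G = - 7 G$)
$\frac{g}{F{\left(\left(-5 + \frac{1}{0 - 3}\right)^{2} \right)}} = \frac{i \sqrt{37401}}{\left(-7\right) \left(-5 + \frac{1}{0 - 3}\right)^{2}} = \frac{i \sqrt{37401}}{\left(-7\right) \left(-5 + \frac{1}{-3}\right)^{2}} = \frac{i \sqrt{37401}}{\left(-7\right) \left(-5 - \frac{1}{3}\right)^{2}} = \frac{i \sqrt{37401}}{\left(-7\right) \left(- \frac{16}{3}\right)^{2}} = \frac{i \sqrt{37401}}{\left(-7\right) \frac{256}{9}} = \frac{i \sqrt{37401}}{- \frac{1792}{9}} = i \sqrt{37401} \left(- \frac{9}{1792}\right) = - \frac{9 i \sqrt{37401}}{1792}$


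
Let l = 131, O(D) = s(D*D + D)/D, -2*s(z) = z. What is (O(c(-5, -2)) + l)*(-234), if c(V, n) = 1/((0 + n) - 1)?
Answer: -30576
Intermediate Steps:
s(z) = -z/2
c(V, n) = 1/(-1 + n) (c(V, n) = 1/(n - 1) = 1/(-1 + n))
O(D) = (-D/2 - D²/2)/D (O(D) = (-(D*D + D)/2)/D = (-(D² + D)/2)/D = (-(D + D²)/2)/D = (-D/2 - D²/2)/D)
(O(c(-5, -2)) + l)*(-234) = ((-½ - 1/(2*(-1 - 2))) + 131)*(-234) = ((-½ - ½/(-3)) + 131)*(-234) = ((-½ - ½*(-⅓)) + 131)*(-234) = ((-½ + ⅙) + 131)*(-234) = (-⅓ + 131)*(-234) = (392/3)*(-234) = -30576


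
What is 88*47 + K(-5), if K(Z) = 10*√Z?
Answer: 4136 + 10*I*√5 ≈ 4136.0 + 22.361*I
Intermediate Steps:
88*47 + K(-5) = 88*47 + 10*√(-5) = 4136 + 10*(I*√5) = 4136 + 10*I*√5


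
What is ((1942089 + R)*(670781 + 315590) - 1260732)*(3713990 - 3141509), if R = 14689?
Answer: 1104950050267758786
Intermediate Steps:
((1942089 + R)*(670781 + 315590) - 1260732)*(3713990 - 3141509) = ((1942089 + 14689)*(670781 + 315590) - 1260732)*(3713990 - 3141509) = (1956778*986371 - 1260732)*572481 = (1930109072638 - 1260732)*572481 = 1930107811906*572481 = 1104950050267758786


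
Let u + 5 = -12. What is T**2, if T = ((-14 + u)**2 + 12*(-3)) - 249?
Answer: 456976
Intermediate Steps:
u = -17 (u = -5 - 12 = -17)
T = 676 (T = ((-14 - 17)**2 + 12*(-3)) - 249 = ((-31)**2 - 36) - 249 = (961 - 36) - 249 = 925 - 249 = 676)
T**2 = 676**2 = 456976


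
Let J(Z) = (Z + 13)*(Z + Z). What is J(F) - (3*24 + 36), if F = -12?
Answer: -132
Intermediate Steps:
J(Z) = 2*Z*(13 + Z) (J(Z) = (13 + Z)*(2*Z) = 2*Z*(13 + Z))
J(F) - (3*24 + 36) = 2*(-12)*(13 - 12) - (3*24 + 36) = 2*(-12)*1 - (72 + 36) = -24 - 1*108 = -24 - 108 = -132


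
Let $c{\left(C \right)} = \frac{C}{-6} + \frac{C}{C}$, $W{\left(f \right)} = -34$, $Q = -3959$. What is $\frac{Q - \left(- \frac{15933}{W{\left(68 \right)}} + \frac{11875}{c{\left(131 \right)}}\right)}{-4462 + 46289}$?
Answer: $- \frac{131159}{1422118} \approx -0.092228$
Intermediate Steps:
$c{\left(C \right)} = 1 - \frac{C}{6}$ ($c{\left(C \right)} = C \left(- \frac{1}{6}\right) + 1 = - \frac{C}{6} + 1 = 1 - \frac{C}{6}$)
$\frac{Q - \left(- \frac{15933}{W{\left(68 \right)}} + \frac{11875}{c{\left(131 \right)}}\right)}{-4462 + 46289} = \frac{-3959 - \left(\frac{15933}{34} + \frac{11875}{1 - \frac{131}{6}}\right)}{-4462 + 46289} = \frac{-3959 - \left(\frac{15933}{34} + \frac{11875}{1 - \frac{131}{6}}\right)}{41827} = \left(-3959 - \left(\frac{15933}{34} + \frac{11875}{- \frac{125}{6}}\right)\right) \frac{1}{41827} = \left(-3959 - - \frac{3447}{34}\right) \frac{1}{41827} = \left(-3959 + \left(- \frac{15933}{34} + 570\right)\right) \frac{1}{41827} = \left(-3959 + \frac{3447}{34}\right) \frac{1}{41827} = \left(- \frac{131159}{34}\right) \frac{1}{41827} = - \frac{131159}{1422118}$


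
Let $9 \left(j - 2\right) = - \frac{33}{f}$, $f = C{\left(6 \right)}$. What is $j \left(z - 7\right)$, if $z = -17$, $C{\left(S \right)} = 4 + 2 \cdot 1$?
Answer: $- \frac{100}{3} \approx -33.333$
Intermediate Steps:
$C{\left(S \right)} = 6$ ($C{\left(S \right)} = 4 + 2 = 6$)
$f = 6$
$j = \frac{25}{18}$ ($j = 2 + \frac{\left(-33\right) \frac{1}{6}}{9} = 2 + \frac{1}{9} \left(- \frac{11}{2}\right) = 2 - \frac{11}{18} = \frac{25}{18} \approx 1.3889$)
$j \left(z - 7\right) = \frac{25 \left(-17 - 7\right)}{18} = \frac{25}{18} \left(-24\right) = - \frac{100}{3}$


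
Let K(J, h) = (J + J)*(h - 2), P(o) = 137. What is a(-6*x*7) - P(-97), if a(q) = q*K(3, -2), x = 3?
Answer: 2887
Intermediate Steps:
K(J, h) = 2*J*(-2 + h) (K(J, h) = (2*J)*(-2 + h) = 2*J*(-2 + h))
a(q) = -24*q (a(q) = q*(2*3*(-2 - 2)) = q*(2*3*(-4)) = q*(-24) = -24*q)
a(-6*x*7) - P(-97) = -24*(-6*3)*7 - 1*137 = -(-432)*7 - 137 = -24*(-126) - 137 = 3024 - 137 = 2887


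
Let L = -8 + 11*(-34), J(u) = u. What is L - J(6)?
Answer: -388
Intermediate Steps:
L = -382 (L = -8 - 374 = -382)
L - J(6) = -382 - 1*6 = -382 - 6 = -388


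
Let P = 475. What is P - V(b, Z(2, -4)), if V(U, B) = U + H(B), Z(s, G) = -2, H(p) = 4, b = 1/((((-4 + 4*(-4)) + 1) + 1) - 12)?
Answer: 14131/30 ≈ 471.03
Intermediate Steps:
b = -1/30 (b = 1/((((-4 - 16) + 1) + 1) - 12) = 1/(((-20 + 1) + 1) - 12) = 1/((-19 + 1) - 12) = 1/(-18 - 12) = 1/(-30) = -1/30 ≈ -0.033333)
V(U, B) = 4 + U (V(U, B) = U + 4 = 4 + U)
P - V(b, Z(2, -4)) = 475 - (4 - 1/30) = 475 - 1*119/30 = 475 - 119/30 = 14131/30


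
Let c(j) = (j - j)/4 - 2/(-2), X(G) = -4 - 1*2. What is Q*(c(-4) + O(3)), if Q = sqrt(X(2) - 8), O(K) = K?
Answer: 4*I*sqrt(14) ≈ 14.967*I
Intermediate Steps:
X(G) = -6 (X(G) = -4 - 2 = -6)
c(j) = 1 (c(j) = 0*(1/4) - 2*(-1/2) = 0 + 1 = 1)
Q = I*sqrt(14) (Q = sqrt(-6 - 8) = sqrt(-14) = I*sqrt(14) ≈ 3.7417*I)
Q*(c(-4) + O(3)) = (I*sqrt(14))*(1 + 3) = (I*sqrt(14))*4 = 4*I*sqrt(14)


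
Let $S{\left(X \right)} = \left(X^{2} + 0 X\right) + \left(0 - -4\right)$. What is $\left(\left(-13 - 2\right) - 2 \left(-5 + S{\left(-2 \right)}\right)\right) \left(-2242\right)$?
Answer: $47082$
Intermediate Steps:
$S{\left(X \right)} = 4 + X^{2}$ ($S{\left(X \right)} = \left(X^{2} + 0\right) + \left(0 + 4\right) = X^{2} + 4 = 4 + X^{2}$)
$\left(\left(-13 - 2\right) - 2 \left(-5 + S{\left(-2 \right)}\right)\right) \left(-2242\right) = \left(\left(-13 - 2\right) - 2 \left(-5 + \left(4 + \left(-2\right)^{2}\right)\right)\right) \left(-2242\right) = \left(-15 - 2 \left(-5 + \left(4 + 4\right)\right)\right) \left(-2242\right) = \left(-15 - 2 \left(-5 + 8\right)\right) \left(-2242\right) = \left(-15 - 6\right) \left(-2242\right) = \left(-21\right) \left(-2242\right) = 47082$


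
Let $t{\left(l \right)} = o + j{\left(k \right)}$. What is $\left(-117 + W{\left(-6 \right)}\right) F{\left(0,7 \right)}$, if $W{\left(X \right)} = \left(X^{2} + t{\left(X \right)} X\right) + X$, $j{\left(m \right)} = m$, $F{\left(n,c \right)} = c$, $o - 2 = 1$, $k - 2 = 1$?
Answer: $-861$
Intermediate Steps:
$k = 3$ ($k = 2 + 1 = 3$)
$o = 3$ ($o = 2 + 1 = 3$)
$t{\left(l \right)} = 6$ ($t{\left(l \right)} = 3 + 3 = 6$)
$W{\left(X \right)} = X^{2} + 7 X$ ($W{\left(X \right)} = \left(X^{2} + 6 X\right) + X = X^{2} + 7 X$)
$\left(-117 + W{\left(-6 \right)}\right) F{\left(0,7 \right)} = \left(-117 - 6 \left(7 - 6\right)\right) 7 = \left(-117 - 6\right) 7 = \left(-123\right) 7 = -861$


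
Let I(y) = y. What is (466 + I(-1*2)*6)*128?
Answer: 58112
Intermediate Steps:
(466 + I(-1*2)*6)*128 = (466 - 1*2*6)*128 = (466 - 2*6)*128 = (466 - 12)*128 = 454*128 = 58112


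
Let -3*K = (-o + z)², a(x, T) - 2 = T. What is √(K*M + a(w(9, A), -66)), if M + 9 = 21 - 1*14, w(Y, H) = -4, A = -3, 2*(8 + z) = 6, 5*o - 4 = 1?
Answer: 2*I*√10 ≈ 6.3246*I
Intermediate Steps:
o = 1 (o = ⅘ + (⅕)*1 = ⅘ + ⅕ = 1)
z = -5 (z = -8 + (½)*6 = -8 + 3 = -5)
M = -2 (M = -9 + (21 - 1*14) = -9 + (21 - 14) = -9 + 7 = -2)
a(x, T) = 2 + T
K = -12 (K = -(-1*1 - 5)²/3 = -(-1 - 5)²/3 = -⅓*(-6)² = -⅓*36 = -12)
√(K*M + a(w(9, A), -66)) = √(-12*(-2) + (2 - 66)) = √(24 - 64) = √(-40) = 2*I*√10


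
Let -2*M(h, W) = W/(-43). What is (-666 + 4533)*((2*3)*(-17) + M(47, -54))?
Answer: -17065071/43 ≈ -3.9686e+5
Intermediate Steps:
M(h, W) = W/86 (M(h, W) = -W/(2*(-43)) = -W*(-1)/(2*43) = -(-1)*W/86 = W/86)
(-666 + 4533)*((2*3)*(-17) + M(47, -54)) = (-666 + 4533)*((2*3)*(-17) + (1/86)*(-54)) = 3867*(6*(-17) - 27/43) = 3867*(-102 - 27/43) = 3867*(-4413/43) = -17065071/43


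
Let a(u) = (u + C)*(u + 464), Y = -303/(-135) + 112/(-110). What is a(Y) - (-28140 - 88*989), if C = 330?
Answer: 65977184959/245025 ≈ 2.6927e+5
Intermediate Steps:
Y = 607/495 (Y = -303*(-1/135) + 112*(-1/110) = 101/45 - 56/55 = 607/495 ≈ 1.2263)
a(u) = (330 + u)*(464 + u) (a(u) = (u + 330)*(u + 464) = (330 + u)*(464 + u))
a(Y) - (-28140 - 88*989) = (153120 + (607/495)² + 794*(607/495)) - (-28140 - 88*989) = (153120 + 368449/245025 + 481958/495) - (-28140 - 1*87032) = 37757165659/245025 - (-28140 - 87032) = 37757165659/245025 - 1*(-115172) = 37757165659/245025 + 115172 = 65977184959/245025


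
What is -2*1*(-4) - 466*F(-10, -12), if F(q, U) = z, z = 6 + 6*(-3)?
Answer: 5600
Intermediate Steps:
z = -12 (z = 6 - 18 = -12)
F(q, U) = -12
-2*1*(-4) - 466*F(-10, -12) = -2*1*(-4) - 466*(-12) = -2*(-4) + 5592 = 8 + 5592 = 5600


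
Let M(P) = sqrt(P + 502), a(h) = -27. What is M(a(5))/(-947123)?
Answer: -5*sqrt(19)/947123 ≈ -2.3011e-5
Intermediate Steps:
M(P) = sqrt(502 + P)
M(a(5))/(-947123) = sqrt(502 - 27)/(-947123) = sqrt(475)*(-1/947123) = (5*sqrt(19))*(-1/947123) = -5*sqrt(19)/947123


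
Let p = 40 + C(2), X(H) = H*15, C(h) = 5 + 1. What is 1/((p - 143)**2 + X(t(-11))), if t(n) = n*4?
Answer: 1/8749 ≈ 0.00011430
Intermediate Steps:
C(h) = 6
t(n) = 4*n
X(H) = 15*H
p = 46 (p = 40 + 6 = 46)
1/((p - 143)**2 + X(t(-11))) = 1/((46 - 143)**2 + 15*(4*(-11))) = 1/((-97)**2 + 15*(-44)) = 1/(9409 - 660) = 1/8749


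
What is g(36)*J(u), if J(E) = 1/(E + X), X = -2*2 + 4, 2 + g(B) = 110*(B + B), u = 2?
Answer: 3959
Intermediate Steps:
g(B) = -2 + 220*B (g(B) = -2 + 110*(B + B) = -2 + 110*(2*B) = -2 + 220*B)
X = 0 (X = -4 + 4 = 0)
J(E) = 1/E (J(E) = 1/(E + 0) = 1/E)
g(36)*J(u) = (-2 + 220*36)/2 = (-2 + 7920)*(1/2) = 7918*(1/2) = 3959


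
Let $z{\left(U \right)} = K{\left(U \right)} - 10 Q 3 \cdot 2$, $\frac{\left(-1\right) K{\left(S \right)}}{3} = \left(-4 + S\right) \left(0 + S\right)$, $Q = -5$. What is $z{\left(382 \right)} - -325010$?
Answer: $-107878$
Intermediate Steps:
$K{\left(S \right)} = - 3 S \left(-4 + S\right)$ ($K{\left(S \right)} = - 3 \left(-4 + S\right) \left(0 + S\right) = - 3 \left(-4 + S\right) S = - 3 S \left(-4 + S\right)$)
$z{\left(U \right)} = 300 + 3 U \left(4 - U\right)$ ($z{\left(U \right)} = 3 U \left(4 - U\right) - 10 \left(-5\right) 3 \cdot 2 = 3 U \left(4 - U\right) - 10 \left(\left(-15\right) 2\right) = 3 U \left(4 - U\right) - -300 = 3 U \left(4 - U\right) + 300 = 300 + 3 U \left(4 - U\right)$)
$z{\left(382 \right)} - -325010 = \left(300 - 1146 \left(-4 + 382\right)\right) - -325010 = \left(300 - 1146 \cdot 378\right) + 325010 = \left(300 - 433188\right) + 325010 = -432888 + 325010 = -107878$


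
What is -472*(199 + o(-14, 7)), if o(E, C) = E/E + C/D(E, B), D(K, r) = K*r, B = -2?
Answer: -94518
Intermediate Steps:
o(E, C) = 1 - C/(2*E) (o(E, C) = E/E + C/((E*(-2))) = 1 + C/((-2*E)) = 1 + C*(-1/(2*E)) = 1 - C/(2*E))
-472*(199 + o(-14, 7)) = -472*(199 + (-14 - 1/2*7)/(-14)) = -472*(199 - (-14 - 7/2)/14) = -472*(199 - 1/14*(-35/2)) = -472*(199 + 5/4) = -472*801/4 = -94518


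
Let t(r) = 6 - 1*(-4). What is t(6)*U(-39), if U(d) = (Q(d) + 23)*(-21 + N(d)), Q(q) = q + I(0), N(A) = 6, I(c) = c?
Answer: 2400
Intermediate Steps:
Q(q) = q (Q(q) = q + 0 = q)
t(r) = 10 (t(r) = 6 + 4 = 10)
U(d) = -345 - 15*d (U(d) = (d + 23)*(-21 + 6) = (23 + d)*(-15) = -345 - 15*d)
t(6)*U(-39) = 10*(-345 - 15*(-39)) = 10*(-345 + 585) = 10*240 = 2400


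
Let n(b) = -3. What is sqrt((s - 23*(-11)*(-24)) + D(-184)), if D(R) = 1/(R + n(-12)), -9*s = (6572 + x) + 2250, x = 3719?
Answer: 8*I*sqrt(36711466)/561 ≈ 86.403*I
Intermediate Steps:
s = -12541/9 (s = -((6572 + 3719) + 2250)/9 = -(10291 + 2250)/9 = -1/9*12541 = -12541/9 ≈ -1393.4)
D(R) = 1/(-3 + R) (D(R) = 1/(R - 3) = 1/(-3 + R))
sqrt((s - 23*(-11)*(-24)) + D(-184)) = sqrt((-12541/9 - 23*(-11)*(-24)) + 1/(-3 - 184)) = sqrt((-12541/9 - (-253)*(-24)) + 1/(-187)) = sqrt((-12541/9 - 1*6072) - 1/187) = sqrt((-12541/9 - 6072) - 1/187) = sqrt(-67189/9 - 1/187) = sqrt(-12564352/1683) = 8*I*sqrt(36711466)/561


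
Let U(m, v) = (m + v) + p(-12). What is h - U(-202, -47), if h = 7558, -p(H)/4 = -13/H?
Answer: 23434/3 ≈ 7811.3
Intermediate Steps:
p(H) = 52/H (p(H) = -(-52)/H = 52/H)
U(m, v) = -13/3 + m + v (U(m, v) = (m + v) + 52/(-12) = (m + v) + 52*(-1/12) = (m + v) - 13/3 = -13/3 + m + v)
h - U(-202, -47) = 7558 - (-13/3 - 202 - 47) = 7558 - 1*(-760/3) = 7558 + 760/3 = 23434/3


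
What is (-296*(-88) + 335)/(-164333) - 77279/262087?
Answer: -19614131228/43069542971 ≈ -0.45541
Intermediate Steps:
(-296*(-88) + 335)/(-164333) - 77279/262087 = (26048 + 335)*(-1/164333) - 77279*1/262087 = 26383*(-1/164333) - 77279/262087 = -26383/164333 - 77279/262087 = -19614131228/43069542971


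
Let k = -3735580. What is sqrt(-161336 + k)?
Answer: 2*I*sqrt(974229) ≈ 1974.1*I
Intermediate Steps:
sqrt(-161336 + k) = sqrt(-161336 - 3735580) = sqrt(-3896916) = 2*I*sqrt(974229)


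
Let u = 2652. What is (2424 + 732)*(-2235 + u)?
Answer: 1316052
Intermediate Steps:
(2424 + 732)*(-2235 + u) = (2424 + 732)*(-2235 + 2652) = 3156*417 = 1316052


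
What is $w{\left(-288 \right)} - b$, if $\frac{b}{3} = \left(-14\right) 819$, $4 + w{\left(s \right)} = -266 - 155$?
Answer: $33973$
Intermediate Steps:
$w{\left(s \right)} = -425$ ($w{\left(s \right)} = -4 - 421 = -425$)
$b = -34398$ ($b = 3 \left(\left(-14\right) 819\right) = 3 \left(-11466\right) = -34398$)
$w{\left(-288 \right)} - b = -425 - -34398 = -425 + 34398 = 33973$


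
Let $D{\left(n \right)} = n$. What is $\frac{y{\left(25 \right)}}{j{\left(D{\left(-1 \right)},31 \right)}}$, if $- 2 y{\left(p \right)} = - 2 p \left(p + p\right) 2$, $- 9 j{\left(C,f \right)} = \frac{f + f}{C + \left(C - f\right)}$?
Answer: $\frac{371250}{31} \approx 11976.0$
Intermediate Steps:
$j{\left(C,f \right)} = - \frac{2 f}{9 \left(- f + 2 C\right)}$ ($j{\left(C,f \right)} = - \frac{\left(f + f\right) \frac{1}{C + \left(C - f\right)}}{9} = - \frac{2 f \frac{1}{- f + 2 C}}{9} = - \frac{2 f}{9 \left(- f + 2 C\right)}$)
$y{\left(p \right)} = 4 p^{2}$ ($y{\left(p \right)} = - \frac{- 2 p \left(p + p\right) 2}{2} = - \frac{- 2 p 2 p 2}{2} = - \frac{- 2 \cdot 2 p^{2} \cdot 2}{2} = - \frac{- 4 p^{2} \cdot 2}{2} = - \frac{\left(-8\right) p^{2}}{2} = 4 p^{2}$)
$\frac{y{\left(25 \right)}}{j{\left(D{\left(-1 \right)},31 \right)}} = \frac{4 \cdot 25^{2}}{\frac{2}{9} \cdot 31 \frac{1}{31 - -2}} = \frac{4 \cdot 625}{\frac{2}{9} \cdot 31 \frac{1}{31 + 2}} = \frac{2500}{\frac{2}{9} \cdot 31 \cdot \frac{1}{33}} = \frac{2500}{\frac{62}{297}} = 2500 \cdot \frac{297}{62} = \frac{371250}{31}$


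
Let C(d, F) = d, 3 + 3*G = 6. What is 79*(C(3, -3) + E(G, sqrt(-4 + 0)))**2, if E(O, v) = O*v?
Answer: 395 + 948*I ≈ 395.0 + 948.0*I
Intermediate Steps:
G = 1 (G = -1 + (1/3)*6 = -1 + 2 = 1)
79*(C(3, -3) + E(G, sqrt(-4 + 0)))**2 = 79*(3 + 1*sqrt(-4 + 0))**2 = 79*(3 + 1*sqrt(-4))**2 = 79*(3 + 1*(2*I))**2 = 79*(3 + 2*I)**2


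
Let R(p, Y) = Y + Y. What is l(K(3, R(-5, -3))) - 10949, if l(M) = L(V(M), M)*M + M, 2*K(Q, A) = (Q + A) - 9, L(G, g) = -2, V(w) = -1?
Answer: -10943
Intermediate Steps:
R(p, Y) = 2*Y
K(Q, A) = -9/2 + A/2 + Q/2 (K(Q, A) = ((Q + A) - 9)/2 = ((A + Q) - 9)/2 = (-9 + A + Q)/2 = -9/2 + A/2 + Q/2)
l(M) = -M (l(M) = -2*M + M = -M)
l(K(3, R(-5, -3))) - 10949 = -(-9/2 + (2*(-3))/2 + (½)*3) - 10949 = -(-9/2 + (½)*(-6) + 3/2) - 10949 = -(-9/2 - 3 + 3/2) - 10949 = -1*(-6) - 10949 = 6 - 10949 = -10943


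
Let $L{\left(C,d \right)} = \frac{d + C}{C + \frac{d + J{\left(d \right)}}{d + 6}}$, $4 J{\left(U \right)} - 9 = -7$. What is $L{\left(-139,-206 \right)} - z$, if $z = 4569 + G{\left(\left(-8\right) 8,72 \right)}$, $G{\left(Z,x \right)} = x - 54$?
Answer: $- \frac{253013943}{55189} \approx -4584.5$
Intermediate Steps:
$J{\left(U \right)} = \frac{1}{2}$ ($J{\left(U \right)} = \frac{9}{4} + \frac{1}{4} \left(-7\right) = \frac{9}{4} - \frac{7}{4} = \frac{1}{2}$)
$G{\left(Z,x \right)} = -54 + x$ ($G{\left(Z,x \right)} = x - 54 = -54 + x$)
$L{\left(C,d \right)} = \frac{C + d}{C + \frac{\frac{1}{2} + d}{6 + d}}$ ($L{\left(C,d \right)} = \frac{d + C}{C + \frac{d + \frac{1}{2}}{d + 6}} = \frac{C + d}{C + \frac{\frac{1}{2} + d}{6 + d}}$)
$z = 4587$ ($z = 4569 + \left(-54 + 72\right) = 4569 + 18 = 4587$)
$L{\left(-139,-206 \right)} - z = \frac{2 \left(\left(-206\right)^{2} + 6 \left(-139\right) + 6 \left(-206\right) - -28634\right)}{1 + 2 \left(-206\right) + 12 \left(-139\right) + 2 \left(-139\right) \left(-206\right)} - 4587 = \frac{2 \left(42436 - 834 - 1236 + 28634\right)}{1 - 412 - 1668 + 57268} - 4587 = 2 \cdot \frac{1}{55189} \cdot 69000 - 4587 = \frac{138000}{55189} - 4587 = - \frac{253013943}{55189}$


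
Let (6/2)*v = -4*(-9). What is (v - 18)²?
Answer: 36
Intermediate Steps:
v = 12 (v = (-4*(-9))/3 = (⅓)*36 = 12)
(v - 18)² = (12 - 18)² = (-6)² = 36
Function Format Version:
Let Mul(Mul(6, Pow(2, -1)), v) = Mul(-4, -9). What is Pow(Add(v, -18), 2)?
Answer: 36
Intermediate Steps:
v = 12 (v = Mul(Rational(1, 3), Mul(-4, -9)) = Mul(Rational(1, 3), 36) = 12)
Pow(Add(v, -18), 2) = Pow(Add(12, -18), 2) = Pow(-6, 2) = 36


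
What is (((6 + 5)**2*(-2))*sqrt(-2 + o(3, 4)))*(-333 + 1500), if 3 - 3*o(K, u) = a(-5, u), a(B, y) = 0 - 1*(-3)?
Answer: -282414*I*sqrt(2) ≈ -3.9939e+5*I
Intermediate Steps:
a(B, y) = 3 (a(B, y) = 0 + 3 = 3)
o(K, u) = 0 (o(K, u) = 1 - 1/3*3 = 1 - 1 = 0)
(((6 + 5)**2*(-2))*sqrt(-2 + o(3, 4)))*(-333 + 1500) = (((6 + 5)**2*(-2))*sqrt(-2 + 0))*(-333 + 1500) = ((11**2*(-2))*sqrt(-2))*1167 = ((121*(-2))*(I*sqrt(2)))*1167 = -242*I*sqrt(2)*1167 = -282414*I*sqrt(2)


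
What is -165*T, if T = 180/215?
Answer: -5940/43 ≈ -138.14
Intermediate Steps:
T = 36/43 (T = 180*(1/215) = 36/43 ≈ 0.83721)
-165*T = -165*36/43 = -5940/43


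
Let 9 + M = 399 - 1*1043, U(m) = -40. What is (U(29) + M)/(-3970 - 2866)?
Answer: 693/6836 ≈ 0.10138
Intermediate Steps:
M = -653 (M = -9 + (399 - 1*1043) = -9 + (399 - 1043) = -9 - 644 = -653)
(U(29) + M)/(-3970 - 2866) = (-40 - 653)/(-3970 - 2866) = -693/(-6836) = -693*(-1/6836) = 693/6836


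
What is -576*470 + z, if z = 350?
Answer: -270370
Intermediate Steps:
-576*470 + z = -576*470 + 350 = -270720 + 350 = -270370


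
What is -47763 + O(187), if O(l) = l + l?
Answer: -47389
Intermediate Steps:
O(l) = 2*l
-47763 + O(187) = -47763 + 2*187 = -47763 + 374 = -47389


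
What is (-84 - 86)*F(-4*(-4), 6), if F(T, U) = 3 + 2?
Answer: -850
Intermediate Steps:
F(T, U) = 5
(-84 - 86)*F(-4*(-4), 6) = (-84 - 86)*5 = -170*5 = -850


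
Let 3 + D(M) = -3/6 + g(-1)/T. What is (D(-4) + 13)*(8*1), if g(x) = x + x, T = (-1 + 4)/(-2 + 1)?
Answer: 244/3 ≈ 81.333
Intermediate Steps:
T = -3 (T = 3/(-1) = 3*(-1) = -3)
g(x) = 2*x
D(M) = -17/6 (D(M) = -3 + (-3/6 + (2*(-1))/(-3)) = -3 + (-3*⅙ - 2*(-⅓)) = -3 + (-½ + ⅔) = -3 + ⅙ = -17/6)
(D(-4) + 13)*(8*1) = (-17/6 + 13)*(8*1) = (61/6)*8 = 244/3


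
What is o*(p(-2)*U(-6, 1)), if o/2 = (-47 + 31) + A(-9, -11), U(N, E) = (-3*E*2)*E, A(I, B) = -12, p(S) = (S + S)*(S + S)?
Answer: 5376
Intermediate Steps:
p(S) = 4*S² (p(S) = (2*S)*(2*S) = 4*S²)
U(N, E) = -6*E² (U(N, E) = (-6*E)*E = -6*E²)
o = -56 (o = 2*((-47 + 31) - 12) = 2*(-16 - 12) = 2*(-28) = -56)
o*(p(-2)*U(-6, 1)) = -56*4*(-2)²*(-6*1²) = -56*4*4*(-6*1) = -896*(-6) = -56*(-96) = 5376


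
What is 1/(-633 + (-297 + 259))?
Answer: -1/671 ≈ -0.0014903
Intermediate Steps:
1/(-633 + (-297 + 259)) = 1/(-633 - 38) = 1/(-671) = -1/671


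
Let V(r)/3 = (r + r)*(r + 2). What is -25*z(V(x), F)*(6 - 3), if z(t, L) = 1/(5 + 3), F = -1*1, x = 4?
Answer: -75/8 ≈ -9.3750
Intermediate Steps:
F = -1
V(r) = 6*r*(2 + r) (V(r) = 3*((r + r)*(r + 2)) = 3*((2*r)*(2 + r)) = 3*(2*r*(2 + r)) = 6*r*(2 + r))
z(t, L) = ⅛ (z(t, L) = 1/8 = ⅛)
-25*z(V(x), F)*(6 - 3) = -25*(6 - 3)/8 = -25*3/8 = -75/8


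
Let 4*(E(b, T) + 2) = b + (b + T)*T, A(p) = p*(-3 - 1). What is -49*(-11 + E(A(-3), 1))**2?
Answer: -35721/16 ≈ -2232.6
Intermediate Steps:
A(p) = -4*p (A(p) = p*(-4) = -4*p)
E(b, T) = -2 + b/4 + T*(T + b)/4 (E(b, T) = -2 + (b + (b + T)*T)/4 = -2 + (b + (T + b)*T)/4 = -2 + (b + T*(T + b))/4 = -2 + (b/4 + T*(T + b)/4) = -2 + b/4 + T*(T + b)/4)
-49*(-11 + E(A(-3), 1))**2 = -49*(-11 + (-2 + (-4*(-3))/4 + (1/4)*1**2 + (1/4)*1*(-4*(-3))))**2 = -49*(-11 + (-2 + (1/4)*12 + (1/4)*1 + (1/4)*1*12))**2 = -49*(-11 + (-2 + 3 + 1/4 + 3))**2 = -49*(-11 + 17/4)**2 = -49*(-27/4)**2 = -49*729/16 = -35721/16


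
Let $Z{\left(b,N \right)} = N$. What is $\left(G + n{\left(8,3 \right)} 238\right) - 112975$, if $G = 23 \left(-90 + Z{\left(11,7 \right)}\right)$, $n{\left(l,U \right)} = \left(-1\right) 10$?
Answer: $-117264$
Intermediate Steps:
$n{\left(l,U \right)} = -10$
$G = -1909$ ($G = 23 \left(-90 + 7\right) = 23 \left(-83\right) = -1909$)
$\left(G + n{\left(8,3 \right)} 238\right) - 112975 = \left(-1909 - 2380\right) - 112975 = -4289 - 112975 = -117264$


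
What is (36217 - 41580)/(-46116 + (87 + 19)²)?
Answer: 5363/34880 ≈ 0.15376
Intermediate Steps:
(36217 - 41580)/(-46116 + (87 + 19)²) = -5363/(-46116 + 106²) = -5363/(-46116 + 11236) = -5363/(-34880) = -5363*(-1/34880) = 5363/34880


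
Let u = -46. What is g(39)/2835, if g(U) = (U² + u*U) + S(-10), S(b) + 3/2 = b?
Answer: -569/5670 ≈ -0.10035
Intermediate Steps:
S(b) = -3/2 + b
g(U) = -23/2 + U² - 46*U (g(U) = (U² - 46*U) + (-3/2 - 10) = (U² - 46*U) - 23/2 = -23/2 + U² - 46*U)
g(39)/2835 = (-23/2 + 39² - 46*39)/2835 = (-23/2 + 1521 - 1794)*(1/2835) = -569/2*1/2835 = -569/5670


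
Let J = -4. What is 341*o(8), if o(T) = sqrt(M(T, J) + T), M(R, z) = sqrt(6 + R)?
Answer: 341*sqrt(8 + sqrt(14)) ≈ 1168.5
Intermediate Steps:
o(T) = sqrt(T + sqrt(6 + T)) (o(T) = sqrt(sqrt(6 + T) + T) = sqrt(T + sqrt(6 + T)))
341*o(8) = 341*sqrt(8 + sqrt(6 + 8)) = 341*sqrt(8 + sqrt(14))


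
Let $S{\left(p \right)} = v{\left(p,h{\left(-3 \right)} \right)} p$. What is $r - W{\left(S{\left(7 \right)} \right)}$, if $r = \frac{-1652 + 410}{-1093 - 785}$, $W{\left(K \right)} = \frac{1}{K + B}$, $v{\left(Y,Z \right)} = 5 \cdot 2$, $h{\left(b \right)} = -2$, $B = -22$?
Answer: $\frac{9623}{15024} \approx 0.64051$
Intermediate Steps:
$v{\left(Y,Z \right)} = 10$
$S{\left(p \right)} = 10 p$
$W{\left(K \right)} = \frac{1}{-22 + K}$ ($W{\left(K \right)} = \frac{1}{K - 22} = \frac{1}{-22 + K}$)
$r = \frac{207}{313}$ ($r = - \frac{1242}{-1878} = \left(-1242\right) \left(- \frac{1}{1878}\right) = \frac{207}{313} \approx 0.66134$)
$r - W{\left(S{\left(7 \right)} \right)} = \frac{207}{313} - \frac{1}{-22 + 10 \cdot 7} = \frac{207}{313} - \frac{1}{-22 + 70} = \frac{207}{313} - \frac{1}{48} = \frac{9623}{15024}$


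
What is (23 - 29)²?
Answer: 36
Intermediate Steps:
(23 - 29)² = (-6)² = 36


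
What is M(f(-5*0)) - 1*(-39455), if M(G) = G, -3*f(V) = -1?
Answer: 118366/3 ≈ 39455.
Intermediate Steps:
f(V) = ⅓ (f(V) = -⅓*(-1) = ⅓)
M(f(-5*0)) - 1*(-39455) = ⅓ - 1*(-39455) = ⅓ + 39455 = 118366/3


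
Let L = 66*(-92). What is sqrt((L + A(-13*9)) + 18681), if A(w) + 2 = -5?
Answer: sqrt(12602) ≈ 112.26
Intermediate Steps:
A(w) = -7 (A(w) = -2 - 5 = -7)
L = -6072
sqrt((L + A(-13*9)) + 18681) = sqrt((-6072 - 7) + 18681) = sqrt(-6079 + 18681) = sqrt(12602)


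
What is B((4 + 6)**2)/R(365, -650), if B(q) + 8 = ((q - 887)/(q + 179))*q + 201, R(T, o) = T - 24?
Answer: -24853/95139 ≈ -0.26123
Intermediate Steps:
R(T, o) = -24 + T
B(q) = 193 + q*(-887 + q)/(179 + q) (B(q) = -8 + (((q - 887)/(q + 179))*q + 201) = -8 + (((-887 + q)/(179 + q))*q + 201) = -8 + (q*(-887 + q)/(179 + q) + 201) = -8 + (201 + q*(-887 + q)/(179 + q)) = 193 + q*(-887 + q)/(179 + q))
B((4 + 6)**2)/R(365, -650) = ((34547 + ((4 + 6)**2)**2 - 694*(4 + 6)**2)/(179 + (4 + 6)**2))/(-24 + 365) = ((34547 + (10**2)**2 - 694*10**2)/(179 + 10**2))/341 = ((34547 + 100**2 - 694*100)/(179 + 100))*(1/341) = ((34547 + 10000 - 69400)/279)*(1/341) = ((1/279)*(-24853))*(1/341) = -24853/279*1/341 = -24853/95139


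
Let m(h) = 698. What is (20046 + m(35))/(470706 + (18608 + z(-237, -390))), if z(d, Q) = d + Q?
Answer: 20744/488687 ≈ 0.042448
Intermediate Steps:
z(d, Q) = Q + d
(20046 + m(35))/(470706 + (18608 + z(-237, -390))) = (20046 + 698)/(470706 + (18608 + (-390 - 237))) = 20744/(470706 + (18608 - 627)) = 20744/(470706 + 17981) = 20744/488687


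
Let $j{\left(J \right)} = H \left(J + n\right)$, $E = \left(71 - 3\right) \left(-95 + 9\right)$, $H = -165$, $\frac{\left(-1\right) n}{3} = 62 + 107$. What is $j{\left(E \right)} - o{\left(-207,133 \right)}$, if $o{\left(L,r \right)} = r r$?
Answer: $1030886$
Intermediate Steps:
$n = -507$ ($n = - 3 \left(62 + 107\right) = \left(-3\right) 169 = -507$)
$o{\left(L,r \right)} = r^{2}$
$E = -5848$ ($E = 68 \left(-86\right) = -5848$)
$j{\left(J \right)} = 83655 - 165 J$ ($j{\left(J \right)} = - 165 \left(J - 507\right) = - 165 \left(-507 + J\right) = 83655 - 165 J$)
$j{\left(E \right)} - o{\left(-207,133 \right)} = \left(83655 - -964920\right) - 133^{2} = \left(83655 + 964920\right) - 17689 = 1048575 - 17689 = 1030886$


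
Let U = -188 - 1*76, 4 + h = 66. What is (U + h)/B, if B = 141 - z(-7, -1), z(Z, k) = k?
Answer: -101/71 ≈ -1.4225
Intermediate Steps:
h = 62 (h = -4 + 66 = 62)
U = -264 (U = -188 - 76 = -264)
B = 142 (B = 141 - 1*(-1) = 141 + 1 = 142)
(U + h)/B = (-264 + 62)/142 = -202*1/142 = -101/71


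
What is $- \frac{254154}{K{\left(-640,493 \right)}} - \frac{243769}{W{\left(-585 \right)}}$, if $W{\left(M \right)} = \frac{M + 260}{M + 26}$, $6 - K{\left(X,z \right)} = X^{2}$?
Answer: $- \frac{2146692698474}{5119925} \approx -4.1928 \cdot 10^{5}$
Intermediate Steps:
$K{\left(X,z \right)} = 6 - X^{2}$
$W{\left(M \right)} = \frac{260 + M}{26 + M}$
$- \frac{254154}{K{\left(-640,493 \right)}} - \frac{243769}{W{\left(-585 \right)}} = - \frac{254154}{6 - \left(-640\right)^{2}} - \frac{243769}{\frac{1}{26 - 585} \left(260 - 585\right)} = - \frac{254154}{6 - 409600} - \frac{243769}{\frac{1}{-559} \left(-325\right)} = - \frac{254154}{6 - 409600} - \frac{243769}{\left(- \frac{1}{559}\right) \left(-325\right)} = - \frac{254154}{-409594} - \frac{243769}{\frac{25}{43}} = \left(-254154\right) \left(- \frac{1}{409594}\right) - \frac{10482067}{25} = \frac{127077}{204797} - \frac{10482067}{25} = - \frac{2146692698474}{5119925}$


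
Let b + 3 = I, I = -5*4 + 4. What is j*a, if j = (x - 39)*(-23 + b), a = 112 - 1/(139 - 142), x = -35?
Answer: 349132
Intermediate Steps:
a = 337/3 (a = 112 - 1/(-3) = 112 - 1*(-⅓) = 112 + ⅓ = 337/3 ≈ 112.33)
I = -16 (I = -20 + 4 = -16)
b = -19 (b = -3 - 16 = -19)
j = 3108 (j = (-35 - 39)*(-23 - 19) = -74*(-42) = 3108)
j*a = 3108*(337/3) = 349132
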